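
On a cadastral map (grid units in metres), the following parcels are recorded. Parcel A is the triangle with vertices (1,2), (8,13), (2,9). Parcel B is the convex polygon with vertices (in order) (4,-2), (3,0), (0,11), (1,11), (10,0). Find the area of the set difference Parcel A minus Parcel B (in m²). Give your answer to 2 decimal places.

10.93

|Parcel A| = 19, |Parcel A∩Parcel B| = 8.0663.
|Parcel A ∖ Parcel B| = |Parcel A| − |Parcel A∩Parcel B| = 19 − 8.0663 = 10.93.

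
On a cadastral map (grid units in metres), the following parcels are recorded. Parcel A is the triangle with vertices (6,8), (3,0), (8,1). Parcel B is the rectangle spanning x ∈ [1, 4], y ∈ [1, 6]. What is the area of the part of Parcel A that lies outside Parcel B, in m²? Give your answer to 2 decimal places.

17.98

|Parcel A| = 18.5, |Parcel A∩Parcel B| = 0.5208.
|Parcel A ∖ Parcel B| = |Parcel A| − |Parcel A∩Parcel B| = 18.5 − 0.5208 = 17.98.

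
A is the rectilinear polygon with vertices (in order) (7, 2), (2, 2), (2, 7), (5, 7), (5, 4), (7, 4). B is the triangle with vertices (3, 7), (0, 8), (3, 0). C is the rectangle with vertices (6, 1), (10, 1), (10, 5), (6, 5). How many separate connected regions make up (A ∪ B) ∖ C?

(A ∪ B) ∖ C is a single connected region.

1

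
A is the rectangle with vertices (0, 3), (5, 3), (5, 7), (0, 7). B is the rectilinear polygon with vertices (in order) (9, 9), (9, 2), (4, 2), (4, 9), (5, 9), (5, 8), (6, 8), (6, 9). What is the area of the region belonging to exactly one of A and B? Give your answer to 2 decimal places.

|A| = 20, |B| = 34, |A∩B| = 4.
|A △ B| = |A| + |B| − 2·|A∩B| = 20 + 34 − 8 = 46.00.

46.00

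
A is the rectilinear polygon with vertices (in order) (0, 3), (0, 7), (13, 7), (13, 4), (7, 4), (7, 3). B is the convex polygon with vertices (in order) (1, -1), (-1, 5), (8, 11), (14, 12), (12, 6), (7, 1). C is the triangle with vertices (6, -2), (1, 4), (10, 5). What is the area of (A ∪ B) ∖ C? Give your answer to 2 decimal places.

83.49

|A ∪ B| = 107.6667.
|(A ∪ B) ∩ C| = 24.1812.
|(A ∪ B) ∖ C| = 107.6667 − 24.1812 = 83.49.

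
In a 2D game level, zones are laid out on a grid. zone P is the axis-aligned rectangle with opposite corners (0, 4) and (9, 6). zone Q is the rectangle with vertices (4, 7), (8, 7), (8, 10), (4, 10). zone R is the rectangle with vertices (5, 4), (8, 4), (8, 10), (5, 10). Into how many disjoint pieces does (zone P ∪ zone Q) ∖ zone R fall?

(zone P ∪ zone Q) ∖ zone R splits into 3 disjoint pieces (area 2, area 10, area 3).

3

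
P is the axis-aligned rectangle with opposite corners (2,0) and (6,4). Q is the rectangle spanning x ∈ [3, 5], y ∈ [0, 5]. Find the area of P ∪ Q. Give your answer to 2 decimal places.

By inclusion–exclusion:
Individual areas: |P| = 16, |Q| = 10.
|P∩Q|: x∈[3,5], y∈[0,4] → 2·4 = 8.
|P ∪ Q| = 26 − 8 = 18.00.

18.00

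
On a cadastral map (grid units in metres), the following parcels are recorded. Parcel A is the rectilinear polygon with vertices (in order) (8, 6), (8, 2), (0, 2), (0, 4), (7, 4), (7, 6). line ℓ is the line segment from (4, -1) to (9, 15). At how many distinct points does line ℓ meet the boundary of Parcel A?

The segment meets the boundary at (5.562,4), (4.938,2).

2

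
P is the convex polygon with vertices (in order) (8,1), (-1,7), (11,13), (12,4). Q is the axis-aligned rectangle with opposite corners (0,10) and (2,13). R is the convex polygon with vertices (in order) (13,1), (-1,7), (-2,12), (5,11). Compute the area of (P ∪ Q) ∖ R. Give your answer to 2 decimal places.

|P ∪ Q| = 88.5.
|(P ∪ Q) ∩ R| = 43.4069.
|(P ∪ Q) ∖ R| = 88.5 − 43.4069 = 45.09.

45.09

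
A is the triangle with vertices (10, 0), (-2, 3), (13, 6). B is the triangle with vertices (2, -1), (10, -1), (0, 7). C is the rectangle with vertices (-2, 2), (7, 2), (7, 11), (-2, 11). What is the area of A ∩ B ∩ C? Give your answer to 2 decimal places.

The intersection is the polygon with vertices (0.857,3.571), (3.6,4.12), (6.25,2), (2,2), (1.2,2.2).
By the shoelace formula its area is 7.49.

7.49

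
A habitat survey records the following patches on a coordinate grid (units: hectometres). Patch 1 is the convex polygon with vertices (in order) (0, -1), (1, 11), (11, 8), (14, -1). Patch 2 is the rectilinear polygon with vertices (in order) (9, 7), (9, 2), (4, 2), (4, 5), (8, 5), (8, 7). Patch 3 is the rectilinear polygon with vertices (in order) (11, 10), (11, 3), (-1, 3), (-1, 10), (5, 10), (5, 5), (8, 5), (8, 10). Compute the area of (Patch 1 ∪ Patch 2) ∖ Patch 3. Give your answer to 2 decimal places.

71.59

|Patch 1 ∪ Patch 2| = 124.5.
|(Patch 1 ∪ Patch 2) ∩ Patch 3| = 52.9083.
|(Patch 1 ∪ Patch 2) ∖ Patch 3| = 124.5 − 52.9083 = 71.59.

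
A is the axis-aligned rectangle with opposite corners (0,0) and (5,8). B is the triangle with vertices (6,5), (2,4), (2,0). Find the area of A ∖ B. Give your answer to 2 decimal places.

|A| = 40, |A∩B| = 7.5.
|A ∖ B| = |A| − |A∩B| = 40 − 7.5 = 32.50.

32.50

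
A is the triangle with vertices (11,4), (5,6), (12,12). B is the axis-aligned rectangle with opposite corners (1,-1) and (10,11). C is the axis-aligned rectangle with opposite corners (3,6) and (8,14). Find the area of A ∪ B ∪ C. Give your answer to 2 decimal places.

By inclusion–exclusion:
Individual areas: |A| = 25, |B| = 108, |C| = 40.
|A∩B| = 14.881.
|A∩C| = 3.8571.
|B∩C|: x∈[3,8], y∈[6,11] → 5·5 = 25.
|A∩B∩C| = 3.8571.
|A ∪ B ∪ C| = 173 − 43.7381 + 3.8571 = 133.12.

133.12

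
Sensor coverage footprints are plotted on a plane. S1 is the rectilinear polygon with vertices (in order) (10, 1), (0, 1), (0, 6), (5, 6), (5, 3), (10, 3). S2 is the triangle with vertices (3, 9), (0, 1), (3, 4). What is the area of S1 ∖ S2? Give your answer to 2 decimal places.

|S1| = 35, |S1∩S2| = 5.8125.
|S1 ∖ S2| = |S1| − |S1∩S2| = 35 − 5.8125 = 29.19.

29.19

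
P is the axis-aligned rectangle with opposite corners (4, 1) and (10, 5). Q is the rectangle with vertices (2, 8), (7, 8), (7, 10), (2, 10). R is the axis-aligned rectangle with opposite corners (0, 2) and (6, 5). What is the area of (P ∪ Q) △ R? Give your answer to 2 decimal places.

|P ∪ Q| = 34.
|(P ∪ Q) ∩ R| = 6.
|(P ∪ Q) △ R| = 34 + 18 − 12 = 40.00.

40.00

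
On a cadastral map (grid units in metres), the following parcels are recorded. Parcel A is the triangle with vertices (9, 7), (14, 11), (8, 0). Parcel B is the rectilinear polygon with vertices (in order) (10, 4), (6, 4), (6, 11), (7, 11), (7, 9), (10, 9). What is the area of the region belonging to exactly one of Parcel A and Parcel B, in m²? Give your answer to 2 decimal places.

|Parcel A| = 15.5, |Parcel B| = 22, |Parcel A∩Parcel B| = 4.0429.
|Parcel A △ Parcel B| = |Parcel A| + |Parcel B| − 2·|Parcel A∩Parcel B| = 15.5 + 22 − 8.0857 = 29.41.

29.41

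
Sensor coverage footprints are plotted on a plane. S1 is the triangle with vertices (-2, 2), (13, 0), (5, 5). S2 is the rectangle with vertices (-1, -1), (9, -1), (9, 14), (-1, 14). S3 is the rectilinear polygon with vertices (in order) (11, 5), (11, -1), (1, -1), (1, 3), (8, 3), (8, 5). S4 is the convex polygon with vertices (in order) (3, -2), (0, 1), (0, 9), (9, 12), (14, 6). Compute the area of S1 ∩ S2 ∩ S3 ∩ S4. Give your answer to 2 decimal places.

The intersection is the polygon with vertices (9,2.364), (6.873,0.817), (1,1.6), (1,3), (8,3), (8,3.125), (9,2.5).
By the shoelace formula its area is 13.33.

13.33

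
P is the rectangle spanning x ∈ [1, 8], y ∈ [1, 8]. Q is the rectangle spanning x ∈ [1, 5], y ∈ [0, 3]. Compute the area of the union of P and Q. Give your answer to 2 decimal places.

By inclusion–exclusion:
Individual areas: |P| = 49, |Q| = 12.
|P∩Q|: x∈[1,5], y∈[1,3] → 4·2 = 8.
|P ∪ Q| = 61 − 8 = 53.00.

53.00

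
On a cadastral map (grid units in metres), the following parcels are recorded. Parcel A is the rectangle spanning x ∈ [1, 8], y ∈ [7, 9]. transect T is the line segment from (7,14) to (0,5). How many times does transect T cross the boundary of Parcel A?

2

The segment meets the boundary at (1.556,7), (3.111,9).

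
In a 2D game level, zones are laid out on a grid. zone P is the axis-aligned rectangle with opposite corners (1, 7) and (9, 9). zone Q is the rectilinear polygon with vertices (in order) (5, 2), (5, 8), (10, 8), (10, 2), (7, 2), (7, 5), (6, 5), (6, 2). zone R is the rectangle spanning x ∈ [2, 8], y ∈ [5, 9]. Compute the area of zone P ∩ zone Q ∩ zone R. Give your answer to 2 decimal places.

The intersection is the polygon with vertices (5,7), (5,8), (8,8), (8,7).
By the shoelace formula its area is 3.00.

3.00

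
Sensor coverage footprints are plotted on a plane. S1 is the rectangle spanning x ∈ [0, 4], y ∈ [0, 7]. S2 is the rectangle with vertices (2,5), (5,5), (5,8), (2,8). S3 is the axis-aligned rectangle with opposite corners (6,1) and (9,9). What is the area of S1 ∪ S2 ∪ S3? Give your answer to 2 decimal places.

57.00

By inclusion–exclusion:
Individual areas: |S1| = 28, |S2| = 9, |S3| = 24.
|S1∩S2|: x∈[2,4], y∈[5,7] → 2·2 = 4.
|S1∩S3| = 0 (no overlap).
|S2∩S3| = 0 (no overlap).
|S1∩S2∩S3| = 0.
|S1 ∪ S2 ∪ S3| = 61 − 4 + 0 = 57.00.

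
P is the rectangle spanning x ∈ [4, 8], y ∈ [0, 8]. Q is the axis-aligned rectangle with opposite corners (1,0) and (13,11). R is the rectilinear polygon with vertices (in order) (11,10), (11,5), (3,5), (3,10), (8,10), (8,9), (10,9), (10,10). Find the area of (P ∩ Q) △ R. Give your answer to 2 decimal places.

|P ∩ Q| = 32.
|(P ∩ Q) ∩ R| = 12.
|(P ∩ Q) △ R| = 32 + 38 − 24 = 46.00.

46.00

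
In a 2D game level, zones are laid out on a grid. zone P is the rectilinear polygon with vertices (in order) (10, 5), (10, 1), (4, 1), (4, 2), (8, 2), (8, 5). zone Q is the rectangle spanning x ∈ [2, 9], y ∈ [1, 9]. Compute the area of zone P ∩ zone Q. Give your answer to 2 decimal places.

The intersection is the polygon with vertices (4,1), (4,2), (8,2), (8,5), (9,5), (9,1).
By the shoelace formula its area is 8.00.

8.00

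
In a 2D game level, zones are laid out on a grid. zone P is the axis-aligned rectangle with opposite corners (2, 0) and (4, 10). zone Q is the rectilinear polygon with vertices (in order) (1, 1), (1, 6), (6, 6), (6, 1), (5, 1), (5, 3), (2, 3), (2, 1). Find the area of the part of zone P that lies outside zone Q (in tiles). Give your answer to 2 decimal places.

14.00

|zone P| = 20, |zone P∩zone Q| = 6.
|zone P ∖ zone Q| = |zone P| − |zone P∩zone Q| = 20 − 6 = 14.00.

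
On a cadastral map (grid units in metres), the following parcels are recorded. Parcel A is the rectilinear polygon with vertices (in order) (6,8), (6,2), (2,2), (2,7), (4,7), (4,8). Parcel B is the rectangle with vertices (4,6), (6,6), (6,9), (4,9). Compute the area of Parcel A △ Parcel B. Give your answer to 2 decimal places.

20.00

|Parcel A| = 22, |Parcel B| = 6, |Parcel A∩Parcel B| = 4.
|Parcel A △ Parcel B| = |Parcel A| + |Parcel B| − 2·|Parcel A∩Parcel B| = 22 + 6 − 8 = 20.00.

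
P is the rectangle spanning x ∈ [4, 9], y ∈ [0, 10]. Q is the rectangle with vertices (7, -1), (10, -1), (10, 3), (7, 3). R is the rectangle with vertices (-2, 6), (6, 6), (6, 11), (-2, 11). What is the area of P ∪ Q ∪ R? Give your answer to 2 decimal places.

88.00

By inclusion–exclusion:
Individual areas: |P| = 50, |Q| = 12, |R| = 40.
|P∩Q|: x∈[7,9], y∈[0,3] → 2·3 = 6.
|P∩R|: x∈[4,6], y∈[6,10] → 2·4 = 8.
|Q∩R| = 0 (no overlap).
|P∩Q∩R| = 0.
|P ∪ Q ∪ R| = 102 − 14 + 0 = 88.00.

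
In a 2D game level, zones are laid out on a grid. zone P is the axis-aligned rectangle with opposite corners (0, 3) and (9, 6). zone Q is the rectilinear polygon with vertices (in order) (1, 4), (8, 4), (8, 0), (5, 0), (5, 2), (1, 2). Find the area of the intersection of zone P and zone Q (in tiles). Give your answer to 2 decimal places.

The intersection is the polygon with vertices (1,3), (1,4), (8,4), (8,3).
By the shoelace formula its area is 7.00.

7.00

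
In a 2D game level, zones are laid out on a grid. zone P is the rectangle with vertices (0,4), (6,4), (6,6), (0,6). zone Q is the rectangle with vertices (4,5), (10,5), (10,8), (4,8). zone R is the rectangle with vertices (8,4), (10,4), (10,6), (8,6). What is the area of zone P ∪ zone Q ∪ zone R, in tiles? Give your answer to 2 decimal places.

30.00

By inclusion–exclusion:
Individual areas: |zone P| = 12, |zone Q| = 18, |zone R| = 4.
|zone P∩zone Q|: x∈[4,6], y∈[5,6] → 2·1 = 2.
|zone P∩zone R| = 0 (no overlap).
|zone Q∩zone R|: x∈[8,10], y∈[5,6] → 2·1 = 2.
|zone P∩zone Q∩zone R| = 0.
|zone P ∪ zone Q ∪ zone R| = 34 − 4 + 0 = 30.00.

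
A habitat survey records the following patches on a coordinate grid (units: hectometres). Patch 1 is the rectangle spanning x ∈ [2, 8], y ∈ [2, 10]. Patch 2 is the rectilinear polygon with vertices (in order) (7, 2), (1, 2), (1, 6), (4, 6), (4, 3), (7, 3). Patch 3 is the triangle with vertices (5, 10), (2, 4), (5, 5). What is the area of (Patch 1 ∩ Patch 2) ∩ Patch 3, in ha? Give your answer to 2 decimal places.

The region (Patch 1 ∩ Patch 2) ∩ Patch 3 is the polygon with vertices (4,6), (4,4.667), (2,4), (3,6).
By the shoelace formula its area is 2.33.

2.33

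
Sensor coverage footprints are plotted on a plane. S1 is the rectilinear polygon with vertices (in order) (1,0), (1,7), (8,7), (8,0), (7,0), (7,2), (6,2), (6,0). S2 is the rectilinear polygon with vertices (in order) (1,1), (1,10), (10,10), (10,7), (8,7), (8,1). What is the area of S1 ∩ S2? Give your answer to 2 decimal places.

The intersection is the polygon with vertices (1,7), (8,7), (8,1), (7,1), (7,2), (6,2), (6,1), (1,1).
By the shoelace formula its area is 41.00.

41.00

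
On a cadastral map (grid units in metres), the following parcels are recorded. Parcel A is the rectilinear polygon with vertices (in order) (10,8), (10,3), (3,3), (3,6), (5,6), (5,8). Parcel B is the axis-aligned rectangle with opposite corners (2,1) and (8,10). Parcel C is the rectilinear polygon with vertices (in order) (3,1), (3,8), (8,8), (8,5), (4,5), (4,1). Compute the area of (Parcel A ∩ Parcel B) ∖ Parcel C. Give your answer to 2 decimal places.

8.00

|Parcel A ∩ Parcel B| = 21.
|(Parcel A ∩ Parcel B) ∩ Parcel C| = 13.
|(Parcel A ∩ Parcel B) ∖ Parcel C| = 21 − 13 = 8.00.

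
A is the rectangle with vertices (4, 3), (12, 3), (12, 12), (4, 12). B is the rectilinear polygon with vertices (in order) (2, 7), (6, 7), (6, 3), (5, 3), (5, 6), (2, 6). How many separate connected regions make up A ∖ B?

A ∖ B splits into 2 disjoint pieces (area 64, area 3).

2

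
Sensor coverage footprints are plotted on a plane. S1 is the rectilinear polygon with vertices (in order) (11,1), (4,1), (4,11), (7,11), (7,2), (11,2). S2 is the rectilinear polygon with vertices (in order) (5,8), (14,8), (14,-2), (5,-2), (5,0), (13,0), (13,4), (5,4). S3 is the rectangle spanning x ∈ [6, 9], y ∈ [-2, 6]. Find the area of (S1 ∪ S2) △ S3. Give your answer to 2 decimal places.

74.00

|S1 ∪ S2| = 84.
|(S1 ∪ S2) ∩ S3| = 17.
|(S1 ∪ S2) △ S3| = 84 + 24 − 34 = 74.00.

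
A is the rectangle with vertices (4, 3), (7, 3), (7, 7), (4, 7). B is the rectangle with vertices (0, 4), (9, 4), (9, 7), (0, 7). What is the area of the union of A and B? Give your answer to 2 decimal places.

By inclusion–exclusion:
Individual areas: |A| = 12, |B| = 27.
|A∩B|: x∈[4,7], y∈[4,7] → 3·3 = 9.
|A ∪ B| = 39 − 9 = 30.00.

30.00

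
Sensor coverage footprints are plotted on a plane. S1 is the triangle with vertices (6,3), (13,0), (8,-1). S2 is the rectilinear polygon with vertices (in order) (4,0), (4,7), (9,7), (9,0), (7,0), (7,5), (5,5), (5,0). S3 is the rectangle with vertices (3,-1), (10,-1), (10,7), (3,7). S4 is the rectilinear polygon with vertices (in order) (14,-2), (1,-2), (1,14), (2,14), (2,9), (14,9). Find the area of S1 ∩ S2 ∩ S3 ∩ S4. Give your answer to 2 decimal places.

4.04

The intersection is the polygon with vertices (7.5,0), (7,1), (7,2.571), (9,1.714), (9,0).
By the shoelace formula its area is 4.04.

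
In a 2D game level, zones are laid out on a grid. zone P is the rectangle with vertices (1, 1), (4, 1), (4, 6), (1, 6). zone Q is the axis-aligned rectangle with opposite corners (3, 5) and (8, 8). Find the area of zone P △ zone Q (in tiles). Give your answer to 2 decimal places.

28.00

|zone P∩zone Q|: x∈[3,4], y∈[5,6] → 1·1 = 1.
|zone P △ zone Q| = |zone P| + |zone Q| − 2·|zone P∩zone Q| = 15 + 15 − 2 = 28.00.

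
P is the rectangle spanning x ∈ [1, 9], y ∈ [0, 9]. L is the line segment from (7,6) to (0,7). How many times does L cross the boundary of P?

The segment meets the boundary at (1,6.857).

1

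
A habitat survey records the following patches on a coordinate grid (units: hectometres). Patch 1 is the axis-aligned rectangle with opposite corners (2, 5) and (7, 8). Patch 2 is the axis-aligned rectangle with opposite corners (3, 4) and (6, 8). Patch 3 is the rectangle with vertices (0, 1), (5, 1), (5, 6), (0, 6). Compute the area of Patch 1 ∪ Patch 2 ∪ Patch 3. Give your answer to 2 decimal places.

38.00

By inclusion–exclusion:
Individual areas: |Patch 1| = 15, |Patch 2| = 12, |Patch 3| = 25.
|Patch 1∩Patch 2|: x∈[3,6], y∈[5,8] → 3·3 = 9.
|Patch 1∩Patch 3|: x∈[2,5], y∈[5,6] → 3·1 = 3.
|Patch 2∩Patch 3|: x∈[3,5], y∈[4,6] → 2·2 = 4.
|Patch 1∩Patch 2∩Patch 3| = 2.
|Patch 1 ∪ Patch 2 ∪ Patch 3| = 52 − 16 + 2 = 38.00.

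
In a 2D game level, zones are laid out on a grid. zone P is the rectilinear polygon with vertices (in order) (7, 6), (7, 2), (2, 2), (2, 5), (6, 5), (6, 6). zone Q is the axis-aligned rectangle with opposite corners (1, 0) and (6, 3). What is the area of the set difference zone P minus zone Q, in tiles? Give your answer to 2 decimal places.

12.00

|zone P| = 16, |zone P∩zone Q| = 4.
|zone P ∖ zone Q| = |zone P| − |zone P∩zone Q| = 16 − 4 = 12.00.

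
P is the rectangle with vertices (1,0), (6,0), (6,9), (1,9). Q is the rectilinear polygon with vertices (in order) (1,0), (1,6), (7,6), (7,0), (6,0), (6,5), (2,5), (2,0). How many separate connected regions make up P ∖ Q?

2

P ∖ Q splits into 2 disjoint pieces (area 20, area 15).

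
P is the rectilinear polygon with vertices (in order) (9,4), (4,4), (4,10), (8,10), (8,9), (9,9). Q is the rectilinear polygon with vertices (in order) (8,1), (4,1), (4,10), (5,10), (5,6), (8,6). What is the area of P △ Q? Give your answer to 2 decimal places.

29.00

|P| = 29, |Q| = 24, |P∩Q| = 12.
|P △ Q| = |P| + |Q| − 2·|P∩Q| = 29 + 24 − 24 = 29.00.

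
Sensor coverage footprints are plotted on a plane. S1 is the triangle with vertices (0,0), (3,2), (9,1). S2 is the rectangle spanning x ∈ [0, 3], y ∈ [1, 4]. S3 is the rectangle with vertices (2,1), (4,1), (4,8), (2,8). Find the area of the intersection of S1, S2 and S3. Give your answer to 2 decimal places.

0.67

The intersection is the polygon with vertices (3,1), (2,1), (2,1.333), (3,2).
By the shoelace formula its area is 0.67.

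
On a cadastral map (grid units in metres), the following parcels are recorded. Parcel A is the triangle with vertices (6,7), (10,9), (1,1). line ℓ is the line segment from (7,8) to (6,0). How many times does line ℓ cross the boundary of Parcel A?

The segment meets the boundary at (6.766,6.125), (6.933,7.467).

2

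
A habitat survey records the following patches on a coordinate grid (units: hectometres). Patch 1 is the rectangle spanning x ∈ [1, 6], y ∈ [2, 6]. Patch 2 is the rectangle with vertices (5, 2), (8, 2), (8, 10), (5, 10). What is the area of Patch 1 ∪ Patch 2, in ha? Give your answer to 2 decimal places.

40.00

By inclusion–exclusion:
Individual areas: |Patch 1| = 20, |Patch 2| = 24.
|Patch 1∩Patch 2|: x∈[5,6], y∈[2,6] → 1·4 = 4.
|Patch 1 ∪ Patch 2| = 44 − 4 = 40.00.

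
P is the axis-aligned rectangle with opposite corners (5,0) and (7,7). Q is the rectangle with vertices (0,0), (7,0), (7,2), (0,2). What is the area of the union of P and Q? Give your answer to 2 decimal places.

By inclusion–exclusion:
Individual areas: |P| = 14, |Q| = 14.
|P∩Q|: x∈[5,7], y∈[0,2] → 2·2 = 4.
|P ∪ Q| = 28 − 4 = 24.00.

24.00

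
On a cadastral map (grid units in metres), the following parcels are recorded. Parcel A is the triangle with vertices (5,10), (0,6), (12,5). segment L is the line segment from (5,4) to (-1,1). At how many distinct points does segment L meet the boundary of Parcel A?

0

The segment lies entirely outside Parcel A and never meets its boundary.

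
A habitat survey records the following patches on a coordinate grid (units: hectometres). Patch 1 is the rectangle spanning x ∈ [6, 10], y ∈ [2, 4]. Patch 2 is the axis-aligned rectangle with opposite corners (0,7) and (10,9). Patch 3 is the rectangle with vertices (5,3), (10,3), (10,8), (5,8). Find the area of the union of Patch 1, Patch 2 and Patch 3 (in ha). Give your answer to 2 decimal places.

44.00

By inclusion–exclusion:
Individual areas: |Patch 1| = 8, |Patch 2| = 20, |Patch 3| = 25.
|Patch 1∩Patch 2| = 0 (no overlap).
|Patch 1∩Patch 3|: x∈[6,10], y∈[3,4] → 4·1 = 4.
|Patch 2∩Patch 3|: x∈[5,10], y∈[7,8] → 5·1 = 5.
|Patch 1∩Patch 2∩Patch 3| = 0.
|Patch 1 ∪ Patch 2 ∪ Patch 3| = 53 − 9 + 0 = 44.00.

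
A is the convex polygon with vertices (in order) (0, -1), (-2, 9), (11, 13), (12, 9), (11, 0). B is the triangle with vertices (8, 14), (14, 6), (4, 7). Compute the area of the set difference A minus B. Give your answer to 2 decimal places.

|A| = 147, |A∩B| = 31.6991.
|A ∖ B| = |A| − |A∩B| = 147 − 31.6991 = 115.30.

115.30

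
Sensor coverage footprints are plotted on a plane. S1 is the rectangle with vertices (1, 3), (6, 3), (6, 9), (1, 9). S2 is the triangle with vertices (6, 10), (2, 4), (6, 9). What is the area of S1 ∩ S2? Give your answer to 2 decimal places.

1.67

The intersection is the polygon with vertices (6,9), (2,4), (5.333,9).
By the shoelace formula its area is 1.67.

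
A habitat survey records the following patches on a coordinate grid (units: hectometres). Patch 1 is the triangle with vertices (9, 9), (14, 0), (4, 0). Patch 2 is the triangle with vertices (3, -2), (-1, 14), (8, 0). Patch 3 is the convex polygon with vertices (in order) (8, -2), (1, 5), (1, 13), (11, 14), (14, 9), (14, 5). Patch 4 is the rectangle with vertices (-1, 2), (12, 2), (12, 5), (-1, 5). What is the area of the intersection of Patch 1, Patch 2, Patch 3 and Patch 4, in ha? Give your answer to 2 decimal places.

The intersection is the polygon with vertices (6.714,2), (5.111,2), (5.854,3.338).
By the shoelace formula its area is 1.07.

1.07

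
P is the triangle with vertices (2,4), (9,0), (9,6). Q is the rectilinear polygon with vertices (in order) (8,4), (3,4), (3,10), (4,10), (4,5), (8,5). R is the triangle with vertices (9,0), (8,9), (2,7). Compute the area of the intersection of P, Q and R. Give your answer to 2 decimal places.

The intersection is the polygon with vertices (8,5), (8,4), (5,4), (4.333,4.667), (5.5,5).
By the shoelace formula its area is 3.25.

3.25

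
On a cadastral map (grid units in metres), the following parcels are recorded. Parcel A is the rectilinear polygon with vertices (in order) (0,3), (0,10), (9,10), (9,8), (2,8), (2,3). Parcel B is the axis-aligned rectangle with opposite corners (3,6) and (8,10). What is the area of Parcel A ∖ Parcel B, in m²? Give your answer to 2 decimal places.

18.00

|Parcel A| = 28, |Parcel A∩Parcel B| = 10.
|Parcel A ∖ Parcel B| = |Parcel A| − |Parcel A∩Parcel B| = 28 − 10 = 18.00.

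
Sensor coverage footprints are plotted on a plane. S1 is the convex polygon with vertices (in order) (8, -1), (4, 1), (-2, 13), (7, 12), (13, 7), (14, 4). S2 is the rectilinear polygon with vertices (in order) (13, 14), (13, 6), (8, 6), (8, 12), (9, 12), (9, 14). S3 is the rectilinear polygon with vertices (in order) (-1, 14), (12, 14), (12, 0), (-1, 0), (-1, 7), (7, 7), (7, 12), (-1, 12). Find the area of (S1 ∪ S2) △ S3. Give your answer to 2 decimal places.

|S1 ∪ S2| = 146.5833.
|(S1 ∪ S2) ∩ S3| = 94.8722.
|(S1 ∪ S2) △ S3| = 146.5833 + 142 − 189.7444 = 98.84.

98.84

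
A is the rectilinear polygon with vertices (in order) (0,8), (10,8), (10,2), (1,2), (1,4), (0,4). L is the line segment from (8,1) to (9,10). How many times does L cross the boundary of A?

The segment meets the boundary at (8.778,8), (8.111,2).

2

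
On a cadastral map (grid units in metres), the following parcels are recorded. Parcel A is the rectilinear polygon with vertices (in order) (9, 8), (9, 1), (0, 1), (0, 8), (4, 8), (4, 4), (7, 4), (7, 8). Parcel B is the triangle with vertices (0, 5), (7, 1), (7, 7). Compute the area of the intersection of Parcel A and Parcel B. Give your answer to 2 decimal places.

13.29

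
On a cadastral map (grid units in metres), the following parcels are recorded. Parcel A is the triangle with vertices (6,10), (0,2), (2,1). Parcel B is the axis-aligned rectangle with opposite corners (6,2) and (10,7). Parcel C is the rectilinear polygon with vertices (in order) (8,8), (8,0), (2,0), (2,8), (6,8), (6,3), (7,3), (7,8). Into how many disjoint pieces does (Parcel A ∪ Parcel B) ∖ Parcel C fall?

(Parcel A ∪ Parcel B) ∖ Parcel C splits into 4 disjoint pieces (area 3.6667, area 0.6111, area 4, area 10).

4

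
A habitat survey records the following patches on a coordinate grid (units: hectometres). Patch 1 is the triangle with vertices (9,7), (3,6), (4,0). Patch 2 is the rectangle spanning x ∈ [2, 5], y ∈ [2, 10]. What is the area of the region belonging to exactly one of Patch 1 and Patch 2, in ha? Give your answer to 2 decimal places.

|Patch 1| = 18.5, |Patch 2| = 24, |Patch 1∩Patch 2| = 7.
|Patch 1 △ Patch 2| = |Patch 1| + |Patch 2| − 2·|Patch 1∩Patch 2| = 18.5 + 24 − 14 = 28.50.

28.50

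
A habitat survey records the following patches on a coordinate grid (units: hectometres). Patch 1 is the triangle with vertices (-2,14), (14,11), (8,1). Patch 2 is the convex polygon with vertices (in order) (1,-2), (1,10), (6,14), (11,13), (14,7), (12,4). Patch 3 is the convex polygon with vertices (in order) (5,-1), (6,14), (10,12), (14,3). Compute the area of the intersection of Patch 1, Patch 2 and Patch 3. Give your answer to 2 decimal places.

The intersection is the polygon with vertices (8.73,2.216), (7.557,1.576), (5.362,4.429), (5.901,12.518), (10.121,11.727), (11.957,7.596).
By the shoelace formula its area is 48.82.

48.82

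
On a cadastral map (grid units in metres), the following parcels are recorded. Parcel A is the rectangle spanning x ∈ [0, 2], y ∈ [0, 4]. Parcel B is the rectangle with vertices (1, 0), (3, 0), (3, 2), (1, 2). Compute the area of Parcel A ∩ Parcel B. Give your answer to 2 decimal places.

|Parcel A∩Parcel B|: x∈[1,2], y∈[0,2] → 1·2 = 2.

2.00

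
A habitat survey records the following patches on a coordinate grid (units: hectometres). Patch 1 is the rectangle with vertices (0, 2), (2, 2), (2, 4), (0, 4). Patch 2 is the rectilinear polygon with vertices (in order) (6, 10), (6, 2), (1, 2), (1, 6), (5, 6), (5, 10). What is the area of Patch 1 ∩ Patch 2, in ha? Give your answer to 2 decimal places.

The intersection is the polygon with vertices (2,4), (2,2), (1,2), (1,4).
By the shoelace formula its area is 2.00.

2.00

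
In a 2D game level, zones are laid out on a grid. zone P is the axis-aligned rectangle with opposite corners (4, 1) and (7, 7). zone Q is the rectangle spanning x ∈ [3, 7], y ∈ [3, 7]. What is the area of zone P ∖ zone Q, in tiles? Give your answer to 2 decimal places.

6.00

|zone P∩zone Q|: x∈[4,7], y∈[3,7] → 3·4 = 12.
|zone P| = 18.
|zone P ∖ zone Q| = |zone P| − |zone P∩zone Q| = 18 − 12 = 6.00.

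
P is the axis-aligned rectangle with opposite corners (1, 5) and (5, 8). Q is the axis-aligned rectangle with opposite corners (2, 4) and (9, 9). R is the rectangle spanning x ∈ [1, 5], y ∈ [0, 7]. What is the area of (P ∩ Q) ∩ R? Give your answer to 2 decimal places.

6.00

The region (P ∩ Q) ∩ R is the polygon with vertices (5,5), (2,5), (2,7), (5,7).
By the shoelace formula its area is 6.00.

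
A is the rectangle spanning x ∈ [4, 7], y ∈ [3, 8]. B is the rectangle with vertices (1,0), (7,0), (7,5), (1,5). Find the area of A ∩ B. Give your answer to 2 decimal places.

|A∩B|: x∈[4,7], y∈[3,5] → 3·2 = 6.

6.00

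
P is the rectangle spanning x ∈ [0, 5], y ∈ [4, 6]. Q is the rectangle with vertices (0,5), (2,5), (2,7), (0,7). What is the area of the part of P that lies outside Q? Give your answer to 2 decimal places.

8.00

|P∩Q|: x∈[0,2], y∈[5,6] → 2·1 = 2.
|P| = 10.
|P ∖ Q| = |P| − |P∩Q| = 10 − 2 = 8.00.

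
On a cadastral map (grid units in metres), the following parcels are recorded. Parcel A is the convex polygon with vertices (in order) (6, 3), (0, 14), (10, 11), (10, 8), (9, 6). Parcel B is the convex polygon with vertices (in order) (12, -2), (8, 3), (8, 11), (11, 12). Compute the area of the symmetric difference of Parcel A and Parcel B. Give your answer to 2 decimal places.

|Parcel A| = 53.5, |Parcel B| = 37.5, |Parcel A∩Parcel B| = 9.8158.
|Parcel A △ Parcel B| = |Parcel A| + |Parcel B| − 2·|Parcel A∩Parcel B| = 53.5 + 37.5 − 19.6316 = 71.37.

71.37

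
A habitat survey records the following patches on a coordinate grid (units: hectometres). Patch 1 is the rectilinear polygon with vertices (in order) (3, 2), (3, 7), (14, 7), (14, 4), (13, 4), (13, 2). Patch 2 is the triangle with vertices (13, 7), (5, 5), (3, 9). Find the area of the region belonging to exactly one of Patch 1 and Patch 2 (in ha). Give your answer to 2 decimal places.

|Patch 1| = 53, |Patch 2| = 18, |Patch 1∩Patch 2| = 9.
|Patch 1 △ Patch 2| = |Patch 1| + |Patch 2| − 2·|Patch 1∩Patch 2| = 53 + 18 − 18 = 53.00.

53.00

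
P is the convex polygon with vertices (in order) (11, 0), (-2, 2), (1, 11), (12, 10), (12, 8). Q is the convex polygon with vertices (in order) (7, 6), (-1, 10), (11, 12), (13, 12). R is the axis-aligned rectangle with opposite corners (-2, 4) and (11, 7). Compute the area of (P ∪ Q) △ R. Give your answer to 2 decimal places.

|P ∪ Q| = 127.9114.
|(P ∪ Q) ∩ R| = 35.5.
|(P ∪ Q) △ R| = 127.9114 + 39 − 71 = 95.91.

95.91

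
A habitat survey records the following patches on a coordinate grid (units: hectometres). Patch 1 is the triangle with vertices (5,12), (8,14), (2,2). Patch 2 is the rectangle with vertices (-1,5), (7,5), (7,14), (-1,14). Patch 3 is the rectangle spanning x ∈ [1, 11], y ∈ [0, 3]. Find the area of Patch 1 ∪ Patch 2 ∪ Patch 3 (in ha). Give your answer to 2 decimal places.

By inclusion–exclusion:
Individual areas: |Patch 1| = 12, |Patch 2| = 72, |Patch 3| = 30.
|Patch 1∩Patch 2| = 10.4333.
|Patch 1∩Patch 3| = 0.1.
|Patch 2∩Patch 3| = 0 (no overlap).
|Patch 1∩Patch 2∩Patch 3| = 0.
|Patch 1 ∪ Patch 2 ∪ Patch 3| = 114 − 10.5333 + 0 = 103.47.

103.47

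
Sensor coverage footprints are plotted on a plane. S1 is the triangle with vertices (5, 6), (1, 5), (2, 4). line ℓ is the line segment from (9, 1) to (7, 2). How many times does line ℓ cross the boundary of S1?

The segment lies entirely outside S1 and never meets its boundary.

0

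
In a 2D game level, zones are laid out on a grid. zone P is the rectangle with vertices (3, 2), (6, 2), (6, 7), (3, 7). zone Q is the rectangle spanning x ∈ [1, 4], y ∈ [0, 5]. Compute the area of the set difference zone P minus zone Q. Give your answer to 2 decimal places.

|zone P∩zone Q|: x∈[3,4], y∈[2,5] → 1·3 = 3.
|zone P| = 15.
|zone P ∖ zone Q| = |zone P| − |zone P∩zone Q| = 15 − 3 = 12.00.

12.00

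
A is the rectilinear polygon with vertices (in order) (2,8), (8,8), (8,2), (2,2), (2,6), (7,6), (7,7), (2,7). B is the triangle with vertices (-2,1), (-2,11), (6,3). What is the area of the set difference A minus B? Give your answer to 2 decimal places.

21.50

|A| = 31, |A∩B| = 9.5.
|A ∖ B| = |A| − |A∩B| = 31 − 9.5 = 21.50.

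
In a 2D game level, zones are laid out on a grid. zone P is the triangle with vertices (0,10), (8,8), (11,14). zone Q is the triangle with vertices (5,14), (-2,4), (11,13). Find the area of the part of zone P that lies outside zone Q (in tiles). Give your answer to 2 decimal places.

|zone P| = 27, |zone P∩zone Q| = 16.7918.
|zone P ∖ zone Q| = |zone P| − |zone P∩zone Q| = 27 − 16.7918 = 10.21.

10.21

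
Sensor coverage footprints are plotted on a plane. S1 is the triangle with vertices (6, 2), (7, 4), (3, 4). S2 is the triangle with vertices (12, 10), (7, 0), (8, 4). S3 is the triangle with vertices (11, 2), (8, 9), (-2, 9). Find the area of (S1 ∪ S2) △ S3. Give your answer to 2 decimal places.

|S1 ∪ S2| = 9.
|(S1 ∪ S2) ∩ S3| = 1.8953.
|(S1 ∪ S2) △ S3| = 9 + 35 − 3.7906 = 40.21.

40.21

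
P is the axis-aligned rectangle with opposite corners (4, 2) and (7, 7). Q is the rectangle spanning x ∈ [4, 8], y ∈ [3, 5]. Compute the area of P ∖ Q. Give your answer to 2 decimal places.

9.00

|P∩Q|: x∈[4,7], y∈[3,5] → 3·2 = 6.
|P| = 15.
|P ∖ Q| = |P| − |P∩Q| = 15 − 6 = 9.00.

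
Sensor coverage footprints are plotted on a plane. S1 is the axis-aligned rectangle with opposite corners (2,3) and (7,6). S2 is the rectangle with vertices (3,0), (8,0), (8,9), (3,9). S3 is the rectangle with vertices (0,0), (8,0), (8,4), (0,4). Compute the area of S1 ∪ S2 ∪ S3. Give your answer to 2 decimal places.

By inclusion–exclusion:
Individual areas: |S1| = 15, |S2| = 45, |S3| = 32.
|S1∩S2|: x∈[3,7], y∈[3,6] → 4·3 = 12.
|S1∩S3|: x∈[2,7], y∈[3,4] → 5·1 = 5.
|S2∩S3|: x∈[3,8], y∈[0,4] → 5·4 = 20.
|S1∩S2∩S3| = 4.
|S1 ∪ S2 ∪ S3| = 92 − 37 + 4 = 59.00.

59.00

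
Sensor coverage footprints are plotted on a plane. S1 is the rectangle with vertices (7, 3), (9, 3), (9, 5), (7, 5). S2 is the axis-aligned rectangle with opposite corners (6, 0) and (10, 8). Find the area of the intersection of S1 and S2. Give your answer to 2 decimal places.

4.00

|S1∩S2|: x∈[7,9], y∈[3,5] → 2·2 = 4.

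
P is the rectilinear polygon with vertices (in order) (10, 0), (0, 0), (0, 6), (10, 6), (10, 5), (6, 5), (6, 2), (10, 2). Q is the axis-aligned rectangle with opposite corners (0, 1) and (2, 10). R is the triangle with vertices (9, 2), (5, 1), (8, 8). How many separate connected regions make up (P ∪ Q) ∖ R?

2

(P ∪ Q) ∖ R splits into 2 disjoint pieces (area 50.7619, area 1.5833).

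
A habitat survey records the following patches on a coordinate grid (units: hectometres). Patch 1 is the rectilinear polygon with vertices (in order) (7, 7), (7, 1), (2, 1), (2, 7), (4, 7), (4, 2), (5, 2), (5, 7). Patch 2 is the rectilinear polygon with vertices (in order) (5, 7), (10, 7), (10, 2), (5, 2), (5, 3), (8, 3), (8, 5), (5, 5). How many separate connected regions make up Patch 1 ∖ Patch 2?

2

Patch 1 ∖ Patch 2 splits into 2 disjoint pieces (area 4, area 15).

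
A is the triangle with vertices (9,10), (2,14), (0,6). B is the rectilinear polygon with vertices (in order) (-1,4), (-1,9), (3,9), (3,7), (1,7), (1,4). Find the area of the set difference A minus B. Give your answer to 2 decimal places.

26.47

|A| = 32, |A∩B| = 5.5278.
|A ∖ B| = |A| − |A∩B| = 32 − 5.5278 = 26.47.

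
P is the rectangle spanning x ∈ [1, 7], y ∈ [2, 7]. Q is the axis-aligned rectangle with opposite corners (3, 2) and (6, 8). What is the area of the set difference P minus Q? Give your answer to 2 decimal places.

|P∩Q|: x∈[3,6], y∈[2,7] → 3·5 = 15.
|P| = 30.
|P ∖ Q| = |P| − |P∩Q| = 30 − 15 = 15.00.

15.00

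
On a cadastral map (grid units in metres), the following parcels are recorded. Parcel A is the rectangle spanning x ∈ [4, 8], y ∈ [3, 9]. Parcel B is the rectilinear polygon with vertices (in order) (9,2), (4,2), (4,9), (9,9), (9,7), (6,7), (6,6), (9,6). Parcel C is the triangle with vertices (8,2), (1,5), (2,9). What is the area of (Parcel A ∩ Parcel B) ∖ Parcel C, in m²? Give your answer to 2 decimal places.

16.83

|Parcel A ∩ Parcel B| = 22.
|(Parcel A ∩ Parcel B) ∩ Parcel C| = 5.1667.
|(Parcel A ∩ Parcel B) ∖ Parcel C| = 22 − 5.1667 = 16.83.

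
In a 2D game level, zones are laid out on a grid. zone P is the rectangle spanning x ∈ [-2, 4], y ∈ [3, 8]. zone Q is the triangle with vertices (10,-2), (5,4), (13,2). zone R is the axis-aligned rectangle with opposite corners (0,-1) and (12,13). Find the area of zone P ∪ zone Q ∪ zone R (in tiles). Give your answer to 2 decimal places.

By inclusion–exclusion:
Individual areas: |zone P| = 30, |zone Q| = 19, |zone R| = 168.
|zone P∩zone Q| = 0.
|zone P∩zone R|: x∈[0,4], y∈[3,8] → 4·5 = 20.
|zone Q∩zone R| = 17.4167.
|zone P∩zone Q∩zone R| = 0.
|zone P ∪ zone Q ∪ zone R| = 217 − 37.4167 + 0 = 179.58.

179.58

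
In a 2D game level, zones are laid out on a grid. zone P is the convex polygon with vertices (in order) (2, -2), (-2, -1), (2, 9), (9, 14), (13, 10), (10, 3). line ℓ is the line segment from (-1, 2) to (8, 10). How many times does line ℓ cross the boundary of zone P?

1

The segment meets the boundary at (-0.69,2.276).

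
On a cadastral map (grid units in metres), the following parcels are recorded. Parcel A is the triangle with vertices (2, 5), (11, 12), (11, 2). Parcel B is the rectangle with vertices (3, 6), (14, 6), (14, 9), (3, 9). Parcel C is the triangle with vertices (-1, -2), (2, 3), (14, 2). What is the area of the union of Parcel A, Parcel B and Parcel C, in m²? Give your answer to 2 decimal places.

By inclusion–exclusion:
Individual areas: |Parcel A| = 45, |Parcel B| = 33, |Parcel C| = 31.5.
|Parcel A∩Parcel B| = 17.3571.
|Parcel A∩Parcel C| = 0.125.
|Parcel B∩Parcel C| = 0.
|Parcel A∩Parcel B∩Parcel C| = 0.
|Parcel A ∪ Parcel B ∪ Parcel C| = 109.5 − 17.4821 + 0 = 92.02.

92.02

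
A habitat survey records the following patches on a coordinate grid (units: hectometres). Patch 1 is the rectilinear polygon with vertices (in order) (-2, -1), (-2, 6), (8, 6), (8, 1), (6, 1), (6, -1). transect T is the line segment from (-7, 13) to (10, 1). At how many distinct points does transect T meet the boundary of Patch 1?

The segment meets the boundary at (8,2.412), (2.917,6).

2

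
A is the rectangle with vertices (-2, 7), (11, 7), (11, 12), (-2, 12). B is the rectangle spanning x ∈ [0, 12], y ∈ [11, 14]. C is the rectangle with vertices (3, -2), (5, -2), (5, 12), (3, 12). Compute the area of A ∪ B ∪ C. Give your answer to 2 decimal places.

By inclusion–exclusion:
Individual areas: |A| = 65, |B| = 36, |C| = 28.
|A∩B|: x∈[0,11], y∈[11,12] → 11·1 = 11.
|A∩C|: x∈[3,5], y∈[7,12] → 2·5 = 10.
|B∩C|: x∈[3,5], y∈[11,12] → 2·1 = 2.
|A∩B∩C| = 2.
|A ∪ B ∪ C| = 129 − 23 + 2 = 108.00.

108.00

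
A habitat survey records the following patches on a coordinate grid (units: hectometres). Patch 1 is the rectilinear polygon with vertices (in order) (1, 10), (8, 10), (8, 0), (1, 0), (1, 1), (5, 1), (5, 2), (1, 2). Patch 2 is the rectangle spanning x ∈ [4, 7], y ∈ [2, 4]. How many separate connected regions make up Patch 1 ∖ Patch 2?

Patch 1 ∖ Patch 2 is a single connected region.

1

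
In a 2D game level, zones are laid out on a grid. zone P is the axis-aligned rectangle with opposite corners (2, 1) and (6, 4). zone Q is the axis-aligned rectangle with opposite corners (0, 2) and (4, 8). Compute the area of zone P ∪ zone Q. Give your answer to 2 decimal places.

32.00

By inclusion–exclusion:
Individual areas: |zone P| = 12, |zone Q| = 24.
|zone P∩zone Q|: x∈[2,4], y∈[2,4] → 2·2 = 4.
|zone P ∪ zone Q| = 36 − 4 = 32.00.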